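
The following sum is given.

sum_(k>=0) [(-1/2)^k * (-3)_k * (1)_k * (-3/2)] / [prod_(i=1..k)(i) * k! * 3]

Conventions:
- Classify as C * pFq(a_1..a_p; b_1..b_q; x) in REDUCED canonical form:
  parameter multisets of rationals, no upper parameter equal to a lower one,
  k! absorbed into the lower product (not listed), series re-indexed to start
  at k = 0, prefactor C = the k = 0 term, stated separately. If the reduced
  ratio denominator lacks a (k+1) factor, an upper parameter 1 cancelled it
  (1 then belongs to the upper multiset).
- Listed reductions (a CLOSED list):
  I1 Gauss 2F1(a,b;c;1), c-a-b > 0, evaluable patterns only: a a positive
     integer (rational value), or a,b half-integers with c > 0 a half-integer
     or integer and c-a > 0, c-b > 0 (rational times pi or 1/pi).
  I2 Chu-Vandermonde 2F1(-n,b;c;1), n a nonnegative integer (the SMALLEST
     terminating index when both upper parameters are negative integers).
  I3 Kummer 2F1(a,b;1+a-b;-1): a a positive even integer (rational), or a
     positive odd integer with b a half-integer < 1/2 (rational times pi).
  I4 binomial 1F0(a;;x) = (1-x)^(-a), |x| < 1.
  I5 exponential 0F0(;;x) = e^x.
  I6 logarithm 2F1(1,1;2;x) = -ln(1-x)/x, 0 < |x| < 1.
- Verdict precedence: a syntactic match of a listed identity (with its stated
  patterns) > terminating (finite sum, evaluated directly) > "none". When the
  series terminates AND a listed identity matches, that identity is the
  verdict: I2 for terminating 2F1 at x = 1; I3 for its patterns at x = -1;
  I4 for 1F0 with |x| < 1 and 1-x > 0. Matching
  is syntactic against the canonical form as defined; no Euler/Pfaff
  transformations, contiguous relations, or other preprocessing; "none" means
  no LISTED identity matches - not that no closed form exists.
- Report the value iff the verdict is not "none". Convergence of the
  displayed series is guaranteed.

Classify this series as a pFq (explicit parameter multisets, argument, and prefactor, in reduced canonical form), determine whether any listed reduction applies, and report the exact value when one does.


Prefactor -1/2, argument -1/2: 1F0 with upper {-3} over lower {-}. Verdict (x = -1/2): binomial (I4) applies (the 1F0 binomial series: exponent 3, x = -1/2). Value: -27/16.

Key observation: with t_0 = -1/2, the parameter 1 appears in both the upper and lower lists and cancels.
Term ratio: r(k) = (-1/2) * (k-3) / [(k+1)] ; factor over Q: parameters, x = (-1/2), and C = -1/2.


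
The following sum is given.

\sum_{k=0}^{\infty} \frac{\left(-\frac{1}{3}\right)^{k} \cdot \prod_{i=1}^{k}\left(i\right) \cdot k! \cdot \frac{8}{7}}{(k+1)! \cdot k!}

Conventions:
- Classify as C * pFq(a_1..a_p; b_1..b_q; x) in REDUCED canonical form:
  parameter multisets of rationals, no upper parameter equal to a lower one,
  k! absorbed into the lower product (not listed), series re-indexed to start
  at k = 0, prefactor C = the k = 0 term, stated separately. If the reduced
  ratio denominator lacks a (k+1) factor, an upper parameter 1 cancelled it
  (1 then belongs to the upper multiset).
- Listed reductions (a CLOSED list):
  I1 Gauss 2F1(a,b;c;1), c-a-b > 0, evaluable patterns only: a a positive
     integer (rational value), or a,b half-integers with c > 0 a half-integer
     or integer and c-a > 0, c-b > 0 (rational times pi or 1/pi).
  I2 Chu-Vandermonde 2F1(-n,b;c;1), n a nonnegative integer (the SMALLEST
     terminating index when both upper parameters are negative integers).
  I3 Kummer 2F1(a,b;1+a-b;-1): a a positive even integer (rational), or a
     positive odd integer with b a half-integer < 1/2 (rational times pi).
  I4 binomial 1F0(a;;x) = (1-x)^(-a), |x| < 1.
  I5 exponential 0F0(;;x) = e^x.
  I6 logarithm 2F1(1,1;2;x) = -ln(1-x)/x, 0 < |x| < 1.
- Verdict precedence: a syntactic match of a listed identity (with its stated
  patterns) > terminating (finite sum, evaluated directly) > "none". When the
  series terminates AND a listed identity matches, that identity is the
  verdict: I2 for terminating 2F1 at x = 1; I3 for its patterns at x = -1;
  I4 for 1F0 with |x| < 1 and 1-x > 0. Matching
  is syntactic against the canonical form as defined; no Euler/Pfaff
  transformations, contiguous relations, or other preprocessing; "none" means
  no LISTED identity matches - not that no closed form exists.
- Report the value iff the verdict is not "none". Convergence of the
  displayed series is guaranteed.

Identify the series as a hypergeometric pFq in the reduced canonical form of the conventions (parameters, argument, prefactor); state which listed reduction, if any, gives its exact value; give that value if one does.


Reduced: x = -\frac{1}{3}, 2F1, upper = {1, 1}, lower = {2}, C = \frac{8}{7}. Verdict: this is the logarithmic series (I6) (the logarithm: parameters (1,1;2), x = -\frac{1}{3}). Hence: \frac{24}{7} \cdot \ln\left(\frac{4}{3}\right).

Key step: from the first term \frac{8}{7}: the denominator's factorial ratio (C = 8/7, x = -1/3) is a lower Pochhammer.
Consecutive-term ratio: r(k) = -\frac{1}{3} * (k+1) (k+1) / [(k+2) (k+1)] ; factor over Q: parameters, x = -\frac{1}{3}, and C = \frac{8}{7}.


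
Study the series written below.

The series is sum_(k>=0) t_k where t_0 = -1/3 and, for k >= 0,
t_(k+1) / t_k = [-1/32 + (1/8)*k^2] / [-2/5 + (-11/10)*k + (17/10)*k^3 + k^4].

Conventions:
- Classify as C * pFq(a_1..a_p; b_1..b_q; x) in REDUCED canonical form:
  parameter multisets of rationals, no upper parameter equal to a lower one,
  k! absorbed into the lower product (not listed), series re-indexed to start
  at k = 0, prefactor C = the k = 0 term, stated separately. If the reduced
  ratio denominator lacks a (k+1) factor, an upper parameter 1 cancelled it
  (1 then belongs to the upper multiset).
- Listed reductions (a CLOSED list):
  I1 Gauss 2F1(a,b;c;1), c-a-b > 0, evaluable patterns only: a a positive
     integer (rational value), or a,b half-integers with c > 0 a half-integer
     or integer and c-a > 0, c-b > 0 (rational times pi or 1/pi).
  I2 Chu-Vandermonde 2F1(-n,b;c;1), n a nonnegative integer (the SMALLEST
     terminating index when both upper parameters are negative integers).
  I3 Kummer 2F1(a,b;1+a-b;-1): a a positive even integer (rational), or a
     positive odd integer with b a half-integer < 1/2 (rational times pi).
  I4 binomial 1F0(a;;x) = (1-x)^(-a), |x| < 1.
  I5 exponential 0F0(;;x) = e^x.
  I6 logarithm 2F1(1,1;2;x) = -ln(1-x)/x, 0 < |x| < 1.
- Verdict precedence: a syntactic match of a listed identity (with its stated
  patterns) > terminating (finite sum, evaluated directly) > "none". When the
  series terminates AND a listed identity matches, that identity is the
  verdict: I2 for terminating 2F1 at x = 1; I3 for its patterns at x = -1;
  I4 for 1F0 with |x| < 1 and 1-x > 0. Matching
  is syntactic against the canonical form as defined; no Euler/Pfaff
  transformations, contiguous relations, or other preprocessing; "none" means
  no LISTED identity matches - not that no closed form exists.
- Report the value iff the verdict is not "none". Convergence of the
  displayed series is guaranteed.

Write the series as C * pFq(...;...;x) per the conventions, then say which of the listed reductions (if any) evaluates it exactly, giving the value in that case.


x = 1/8 here; the reduced form reads 1F2, upper {-1/2}, lower {-4/5, 1}, C = -1/3. Verdict: none here - no I1-I6 shape fits x = 1/8 with lower {-4/5, 1}.

Key step: x = (1/8) and cancel k + 1/2 from the displayed ratio first; then C = -1/3, x = 1/8.
Consecutive-term ratio: r(k) = (1/8) * (k-1/2) / [(k-4/5) (k+1) (k+1)] - rational in k, leading ratio (1/8); with t_0 = -1/3, classification follows.


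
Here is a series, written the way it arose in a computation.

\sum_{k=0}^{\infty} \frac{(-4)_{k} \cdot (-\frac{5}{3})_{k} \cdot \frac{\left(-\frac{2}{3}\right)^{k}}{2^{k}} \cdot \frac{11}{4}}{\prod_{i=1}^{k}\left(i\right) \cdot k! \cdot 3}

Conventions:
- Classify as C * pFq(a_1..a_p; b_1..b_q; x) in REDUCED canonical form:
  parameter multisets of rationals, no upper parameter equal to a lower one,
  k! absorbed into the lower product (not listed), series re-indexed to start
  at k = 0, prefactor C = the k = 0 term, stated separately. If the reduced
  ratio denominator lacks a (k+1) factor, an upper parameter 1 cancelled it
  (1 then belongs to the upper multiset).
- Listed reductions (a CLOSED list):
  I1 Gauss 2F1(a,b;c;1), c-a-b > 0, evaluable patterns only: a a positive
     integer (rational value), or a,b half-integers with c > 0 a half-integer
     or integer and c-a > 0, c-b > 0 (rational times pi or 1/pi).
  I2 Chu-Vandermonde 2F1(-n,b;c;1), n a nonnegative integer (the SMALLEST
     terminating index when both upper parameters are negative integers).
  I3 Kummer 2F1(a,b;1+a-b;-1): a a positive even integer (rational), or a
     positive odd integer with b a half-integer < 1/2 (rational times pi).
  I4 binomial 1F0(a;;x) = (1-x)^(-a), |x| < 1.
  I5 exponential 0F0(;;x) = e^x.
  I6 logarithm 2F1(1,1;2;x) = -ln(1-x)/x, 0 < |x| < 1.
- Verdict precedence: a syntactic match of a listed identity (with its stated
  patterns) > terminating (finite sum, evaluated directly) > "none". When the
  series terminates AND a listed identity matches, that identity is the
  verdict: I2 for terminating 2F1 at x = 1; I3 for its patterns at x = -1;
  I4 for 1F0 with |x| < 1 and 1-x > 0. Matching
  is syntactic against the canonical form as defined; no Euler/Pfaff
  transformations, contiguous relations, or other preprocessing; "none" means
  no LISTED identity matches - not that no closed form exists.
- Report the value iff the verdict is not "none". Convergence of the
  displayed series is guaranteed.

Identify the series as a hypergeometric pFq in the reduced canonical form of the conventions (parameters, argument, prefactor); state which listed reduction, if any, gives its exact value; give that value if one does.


This is \frac{11}{12} * 2F1(-4, -\frac{5}{3}; 1; -\frac{1}{3}) in reduced canonical form. Verdict: terminating - upper parameter -4 makes this a finite sum (last index 4), evaluated exactly. Hence: -\frac{91201}{118098}.

Key step: with t_0 = \frac{11}{12}, the two k-th powers (prefactor 11/12) combine into one argument.
Term ratio: r(k) = -\frac{1}{3} * (k-4) (k-\frac{5}{3}) / [(k+1) (k+1)] - rational in k, leading ratio -\frac{1}{3}; with t_0 = \frac{11}{12}, classification follows.


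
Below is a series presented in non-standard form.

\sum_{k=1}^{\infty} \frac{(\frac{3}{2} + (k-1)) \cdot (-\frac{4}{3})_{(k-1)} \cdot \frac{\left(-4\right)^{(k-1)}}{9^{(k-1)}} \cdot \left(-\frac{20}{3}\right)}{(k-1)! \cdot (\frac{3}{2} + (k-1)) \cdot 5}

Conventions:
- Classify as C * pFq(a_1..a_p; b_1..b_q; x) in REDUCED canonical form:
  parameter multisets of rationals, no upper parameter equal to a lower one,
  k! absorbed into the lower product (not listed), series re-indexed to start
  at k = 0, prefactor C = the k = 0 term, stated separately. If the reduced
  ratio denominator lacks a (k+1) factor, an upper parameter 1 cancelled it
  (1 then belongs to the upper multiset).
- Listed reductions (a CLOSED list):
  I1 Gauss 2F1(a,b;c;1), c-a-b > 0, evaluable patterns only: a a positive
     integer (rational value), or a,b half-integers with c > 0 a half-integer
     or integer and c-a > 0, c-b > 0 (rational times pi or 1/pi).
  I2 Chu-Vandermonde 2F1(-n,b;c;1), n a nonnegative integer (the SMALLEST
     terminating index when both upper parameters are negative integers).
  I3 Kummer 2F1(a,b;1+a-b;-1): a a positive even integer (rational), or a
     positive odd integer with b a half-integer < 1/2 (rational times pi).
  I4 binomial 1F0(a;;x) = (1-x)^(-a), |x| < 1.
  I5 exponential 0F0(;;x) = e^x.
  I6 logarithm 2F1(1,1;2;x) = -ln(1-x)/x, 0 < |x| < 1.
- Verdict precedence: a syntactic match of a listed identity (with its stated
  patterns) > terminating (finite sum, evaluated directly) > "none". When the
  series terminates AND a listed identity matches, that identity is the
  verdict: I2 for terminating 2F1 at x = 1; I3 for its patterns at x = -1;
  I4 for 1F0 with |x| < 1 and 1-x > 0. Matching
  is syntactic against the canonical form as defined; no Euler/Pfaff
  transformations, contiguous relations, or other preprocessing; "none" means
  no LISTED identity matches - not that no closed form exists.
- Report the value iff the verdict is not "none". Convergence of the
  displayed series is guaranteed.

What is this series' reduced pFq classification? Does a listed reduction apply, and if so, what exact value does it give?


At argument -\frac{4}{9}: a 1F0 with upper {-\frac{4}{3}}, lower {-}, scaled by C = -\frac{4}{3}. Verdict (x = -\frac{4}{9}): binomial (I4) applies (the 1F0 binomial series: exponent 4/3, x = -\frac{4}{9}). Exact value: \left(-\frac{4}{3}\right) \cdot \left(\frac{13}{9}\right)^{\frac{4}{3}}.

The tell: from the first term -\frac{4}{3}: the constant factors (C = -4/3, x = -4/9) combine into one prefactor.
Step ratio: r(k) = -\frac{4}{9} * (k-\frac{4}{3}) / [(k+1)] - poly over poly, x = -\frac{4}{9} from leading terms; C = -\frac{4}{3} at k = 0.


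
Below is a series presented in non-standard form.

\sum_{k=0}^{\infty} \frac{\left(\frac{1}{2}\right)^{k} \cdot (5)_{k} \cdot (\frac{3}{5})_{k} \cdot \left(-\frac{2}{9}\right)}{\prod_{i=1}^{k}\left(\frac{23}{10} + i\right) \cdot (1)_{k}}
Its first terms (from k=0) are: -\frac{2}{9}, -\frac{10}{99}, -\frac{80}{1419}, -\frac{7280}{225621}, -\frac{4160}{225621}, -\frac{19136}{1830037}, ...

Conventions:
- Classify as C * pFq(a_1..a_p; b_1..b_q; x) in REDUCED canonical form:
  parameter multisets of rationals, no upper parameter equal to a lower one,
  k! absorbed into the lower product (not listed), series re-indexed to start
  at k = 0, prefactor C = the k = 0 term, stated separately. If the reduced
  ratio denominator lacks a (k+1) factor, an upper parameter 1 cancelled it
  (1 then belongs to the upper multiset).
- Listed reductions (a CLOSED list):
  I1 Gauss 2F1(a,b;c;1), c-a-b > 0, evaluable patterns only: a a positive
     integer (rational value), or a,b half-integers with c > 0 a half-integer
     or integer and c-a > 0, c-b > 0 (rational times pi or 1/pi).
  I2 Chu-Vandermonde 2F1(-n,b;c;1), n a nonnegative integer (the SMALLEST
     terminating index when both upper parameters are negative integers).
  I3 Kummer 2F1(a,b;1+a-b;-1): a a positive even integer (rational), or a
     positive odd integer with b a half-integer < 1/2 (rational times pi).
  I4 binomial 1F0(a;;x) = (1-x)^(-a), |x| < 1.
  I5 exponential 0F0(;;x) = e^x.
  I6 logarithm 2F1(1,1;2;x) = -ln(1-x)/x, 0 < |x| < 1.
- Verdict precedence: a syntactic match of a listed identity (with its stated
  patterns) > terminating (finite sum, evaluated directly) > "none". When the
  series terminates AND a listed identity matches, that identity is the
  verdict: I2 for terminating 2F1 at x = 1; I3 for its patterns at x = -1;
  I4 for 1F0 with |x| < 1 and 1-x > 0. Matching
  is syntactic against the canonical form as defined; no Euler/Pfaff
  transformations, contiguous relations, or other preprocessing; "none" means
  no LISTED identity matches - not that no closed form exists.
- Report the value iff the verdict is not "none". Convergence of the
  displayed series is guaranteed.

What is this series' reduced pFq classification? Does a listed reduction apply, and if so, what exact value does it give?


With C = -\frac{2}{9}: the canonical form is 2F1(\frac{3}{5}, 5; \frac{33}{10}; \frac{1}{2}). Verdict: none - at argument \frac{1}{2} the multisets {\frac{3}{5}, 5} ; {\frac{33}{10}} match no listed identity.

Key observation: t_0 = -\frac{2}{9} here, and the lower running product (C = -2/9, x = 1/2) is a rising factorial.
Ratio: r(k) = \frac{1}{2} * (k+\frac{3}{5}) (k+5) / [(k+\frac{33}{10}) (k+1)] - rational in k, leading ratio \frac{1}{2}; with t_0 = -\frac{2}{9}, classification follows.


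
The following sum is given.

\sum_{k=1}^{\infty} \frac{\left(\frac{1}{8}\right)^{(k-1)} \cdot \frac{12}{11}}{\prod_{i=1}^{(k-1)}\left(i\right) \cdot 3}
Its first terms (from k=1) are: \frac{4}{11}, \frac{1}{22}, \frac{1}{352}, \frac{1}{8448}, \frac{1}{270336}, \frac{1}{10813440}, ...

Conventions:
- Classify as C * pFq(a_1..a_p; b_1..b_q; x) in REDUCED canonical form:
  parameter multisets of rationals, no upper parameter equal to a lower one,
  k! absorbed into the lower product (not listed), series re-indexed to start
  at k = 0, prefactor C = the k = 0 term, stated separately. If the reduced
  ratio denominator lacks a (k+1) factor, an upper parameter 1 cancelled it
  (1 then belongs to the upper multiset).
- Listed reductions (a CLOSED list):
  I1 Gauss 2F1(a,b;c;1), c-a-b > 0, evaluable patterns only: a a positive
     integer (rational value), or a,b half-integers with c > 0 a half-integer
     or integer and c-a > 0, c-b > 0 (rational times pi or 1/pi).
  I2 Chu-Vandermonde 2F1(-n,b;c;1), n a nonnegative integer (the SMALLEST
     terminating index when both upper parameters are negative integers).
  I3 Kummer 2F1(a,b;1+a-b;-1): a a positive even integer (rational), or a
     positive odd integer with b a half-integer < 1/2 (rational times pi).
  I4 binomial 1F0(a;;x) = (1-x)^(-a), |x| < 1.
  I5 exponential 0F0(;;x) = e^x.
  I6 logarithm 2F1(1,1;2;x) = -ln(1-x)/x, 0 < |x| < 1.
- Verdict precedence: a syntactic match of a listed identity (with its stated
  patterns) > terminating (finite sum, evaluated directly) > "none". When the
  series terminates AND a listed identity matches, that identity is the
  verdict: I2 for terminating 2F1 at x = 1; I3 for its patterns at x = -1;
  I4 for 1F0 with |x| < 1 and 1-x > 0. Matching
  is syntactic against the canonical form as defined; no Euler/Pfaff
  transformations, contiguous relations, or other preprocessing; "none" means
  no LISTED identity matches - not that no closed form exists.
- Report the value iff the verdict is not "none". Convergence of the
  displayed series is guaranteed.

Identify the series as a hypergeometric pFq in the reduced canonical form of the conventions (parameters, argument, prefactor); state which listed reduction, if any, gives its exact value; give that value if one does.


Classification (C = \frac{4}{11}): 0F0 with upper {-}, lower {-}, argument x = \frac{1}{8}. Verdict at x = \frac{1}{8}: exponential (I5) matches (the 0F0 exponential series at x = \frac{1}{8}). Hence: \frac{4}{11} \cdot e^{\frac{1}{8}}.

Key step: x = \frac{1}{8} and the constant factors (C = 4/11) combine into one prefactor.
Step ratio: r(k) = \frac{1}{8} * 1 / [(k+1)] - rational; roots negated = parameters, x = \frac{1}{8}, C = \frac{4}{11}.


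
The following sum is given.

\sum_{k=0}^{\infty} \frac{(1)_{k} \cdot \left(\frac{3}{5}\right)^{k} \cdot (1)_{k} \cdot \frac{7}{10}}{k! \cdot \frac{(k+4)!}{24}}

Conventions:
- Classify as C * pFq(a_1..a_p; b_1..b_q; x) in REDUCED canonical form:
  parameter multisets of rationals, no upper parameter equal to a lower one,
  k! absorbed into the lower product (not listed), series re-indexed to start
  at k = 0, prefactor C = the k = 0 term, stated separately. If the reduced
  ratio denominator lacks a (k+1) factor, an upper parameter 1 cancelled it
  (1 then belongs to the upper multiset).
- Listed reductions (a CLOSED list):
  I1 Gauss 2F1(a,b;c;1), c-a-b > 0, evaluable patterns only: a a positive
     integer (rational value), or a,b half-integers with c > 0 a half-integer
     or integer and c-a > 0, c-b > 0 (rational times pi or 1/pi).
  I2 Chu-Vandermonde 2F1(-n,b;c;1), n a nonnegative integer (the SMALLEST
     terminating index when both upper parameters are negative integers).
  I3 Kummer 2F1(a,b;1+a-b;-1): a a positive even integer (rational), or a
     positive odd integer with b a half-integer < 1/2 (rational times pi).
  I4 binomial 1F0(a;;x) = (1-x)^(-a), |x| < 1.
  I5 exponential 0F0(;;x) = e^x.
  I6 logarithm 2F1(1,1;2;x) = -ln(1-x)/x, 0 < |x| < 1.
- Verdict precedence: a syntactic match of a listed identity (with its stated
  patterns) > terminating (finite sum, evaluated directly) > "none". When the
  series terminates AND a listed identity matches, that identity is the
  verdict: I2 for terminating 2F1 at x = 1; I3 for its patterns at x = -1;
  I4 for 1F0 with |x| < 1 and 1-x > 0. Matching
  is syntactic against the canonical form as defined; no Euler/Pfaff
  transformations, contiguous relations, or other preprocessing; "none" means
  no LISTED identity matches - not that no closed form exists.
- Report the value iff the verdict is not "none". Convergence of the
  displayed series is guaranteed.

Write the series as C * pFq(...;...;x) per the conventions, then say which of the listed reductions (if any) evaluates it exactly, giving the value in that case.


Prefactor \frac{7}{10}, argument \frac{3}{5}: 2F1 with upper {1, 1} over lower {5}. Verdict: none (x = \frac{3}{5}): each listed identity misses the multisets {1, 1} ; {5}.

Key observation: from the first term \frac{7}{10}: the denominator's factorial ratio (prefactor 7/10) is a lower Pochhammer.
Adjacent-term ratio: r(k) = \frac{3}{5} * (k+1) (k+1) / [(k+5) (k+1)] - rational; roots negated = parameters, x = \frac{3}{5}, C = \frac{7}{10}.


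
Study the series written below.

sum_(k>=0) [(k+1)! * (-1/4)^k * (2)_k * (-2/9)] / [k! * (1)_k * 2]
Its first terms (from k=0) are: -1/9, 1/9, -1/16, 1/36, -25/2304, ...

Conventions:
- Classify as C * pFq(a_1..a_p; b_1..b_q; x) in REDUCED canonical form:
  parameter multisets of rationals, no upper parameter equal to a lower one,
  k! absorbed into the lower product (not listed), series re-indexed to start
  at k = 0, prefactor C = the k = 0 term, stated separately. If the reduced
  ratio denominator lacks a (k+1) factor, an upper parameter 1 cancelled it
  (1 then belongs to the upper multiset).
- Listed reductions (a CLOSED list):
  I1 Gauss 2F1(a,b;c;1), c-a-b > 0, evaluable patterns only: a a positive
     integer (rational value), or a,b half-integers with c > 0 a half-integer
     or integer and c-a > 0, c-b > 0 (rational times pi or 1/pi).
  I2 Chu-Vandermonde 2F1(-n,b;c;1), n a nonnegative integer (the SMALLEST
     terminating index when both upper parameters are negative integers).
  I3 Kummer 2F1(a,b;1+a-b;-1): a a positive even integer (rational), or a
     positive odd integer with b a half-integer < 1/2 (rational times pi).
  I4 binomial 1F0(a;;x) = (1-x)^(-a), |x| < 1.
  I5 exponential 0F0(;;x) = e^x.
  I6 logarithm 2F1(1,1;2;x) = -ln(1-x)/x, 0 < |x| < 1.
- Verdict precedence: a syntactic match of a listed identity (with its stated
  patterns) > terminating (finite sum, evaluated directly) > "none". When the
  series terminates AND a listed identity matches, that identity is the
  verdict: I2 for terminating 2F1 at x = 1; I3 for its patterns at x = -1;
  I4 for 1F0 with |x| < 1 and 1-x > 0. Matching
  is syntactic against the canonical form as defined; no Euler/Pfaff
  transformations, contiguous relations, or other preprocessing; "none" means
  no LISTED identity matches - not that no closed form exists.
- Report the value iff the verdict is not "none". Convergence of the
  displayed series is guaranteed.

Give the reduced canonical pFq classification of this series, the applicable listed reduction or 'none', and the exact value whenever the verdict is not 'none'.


First insight: t_0 = -1/9 here, and the factorial ratio (C = -1/9) (k+a-1)!/(a-1)! is a rising factorial (a)_k.
Term ratio: r(k) = (-1/4) * (k+2) (k+2) / [(k+1) (k+1)] ; factor over Q: parameters, x = (-1/4), and C = -1/9.

This is -1/9 * 2F1(2, 2; 1; -1/4) in reduced canonical form. Verdict: none - this 2F1 at x = -1/4 matches no listed pattern, and upper {2, 2} holds no stopper.


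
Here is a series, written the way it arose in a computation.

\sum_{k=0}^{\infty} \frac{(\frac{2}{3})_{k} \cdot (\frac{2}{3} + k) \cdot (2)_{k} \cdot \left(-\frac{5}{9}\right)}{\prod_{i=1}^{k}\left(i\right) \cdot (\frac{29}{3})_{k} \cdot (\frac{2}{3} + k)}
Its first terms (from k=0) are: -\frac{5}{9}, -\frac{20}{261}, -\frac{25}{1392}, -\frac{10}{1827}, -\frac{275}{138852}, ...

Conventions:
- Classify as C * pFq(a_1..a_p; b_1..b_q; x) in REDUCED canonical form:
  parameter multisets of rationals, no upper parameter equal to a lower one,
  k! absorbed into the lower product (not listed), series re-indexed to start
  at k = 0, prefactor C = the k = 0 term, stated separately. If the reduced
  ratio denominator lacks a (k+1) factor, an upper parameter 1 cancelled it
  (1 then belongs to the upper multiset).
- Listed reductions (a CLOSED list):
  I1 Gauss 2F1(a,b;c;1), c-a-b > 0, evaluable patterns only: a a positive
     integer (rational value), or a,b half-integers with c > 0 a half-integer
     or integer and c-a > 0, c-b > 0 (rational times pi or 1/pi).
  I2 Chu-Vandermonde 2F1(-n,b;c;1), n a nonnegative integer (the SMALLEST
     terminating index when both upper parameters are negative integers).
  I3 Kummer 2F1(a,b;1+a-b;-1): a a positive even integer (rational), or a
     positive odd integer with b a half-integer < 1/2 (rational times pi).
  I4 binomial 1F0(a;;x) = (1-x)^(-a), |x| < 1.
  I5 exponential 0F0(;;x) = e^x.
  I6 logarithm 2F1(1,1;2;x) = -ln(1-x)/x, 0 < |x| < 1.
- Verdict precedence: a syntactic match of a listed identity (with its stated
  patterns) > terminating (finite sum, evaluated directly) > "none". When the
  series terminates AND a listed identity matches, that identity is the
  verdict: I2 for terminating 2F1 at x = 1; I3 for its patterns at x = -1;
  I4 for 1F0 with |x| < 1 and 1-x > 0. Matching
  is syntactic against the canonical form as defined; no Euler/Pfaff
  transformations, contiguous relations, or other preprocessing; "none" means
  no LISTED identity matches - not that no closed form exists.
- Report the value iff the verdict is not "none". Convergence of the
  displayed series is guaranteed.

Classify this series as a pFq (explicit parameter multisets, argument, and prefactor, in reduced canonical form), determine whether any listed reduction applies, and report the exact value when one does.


x = 1 here; the reduced form reads 2F1, upper {\frac{2}{3}, 2}, lower {\frac{29}{3}}, C = -\frac{5}{9}. Verdict (x = 1): Gauss (I1, integer-parameter pattern) applies (x = 1: the Gamma ratio telescopes since c-a-b = 7 > 0 and a = 2 in Z>0). Sum: -\frac{1495}{2268}.

Structural cue: x = 1 and the product of the first k integers (C = -5/9, x = 1) is k!.
Term ratio: r(k) = 1 * (k+\frac{2}{3}) (k+2) / [(k+\frac{29}{3}) (k+1)] - poly over poly, x = 1 from leading terms; C = -\frac{5}{9} at k = 0.


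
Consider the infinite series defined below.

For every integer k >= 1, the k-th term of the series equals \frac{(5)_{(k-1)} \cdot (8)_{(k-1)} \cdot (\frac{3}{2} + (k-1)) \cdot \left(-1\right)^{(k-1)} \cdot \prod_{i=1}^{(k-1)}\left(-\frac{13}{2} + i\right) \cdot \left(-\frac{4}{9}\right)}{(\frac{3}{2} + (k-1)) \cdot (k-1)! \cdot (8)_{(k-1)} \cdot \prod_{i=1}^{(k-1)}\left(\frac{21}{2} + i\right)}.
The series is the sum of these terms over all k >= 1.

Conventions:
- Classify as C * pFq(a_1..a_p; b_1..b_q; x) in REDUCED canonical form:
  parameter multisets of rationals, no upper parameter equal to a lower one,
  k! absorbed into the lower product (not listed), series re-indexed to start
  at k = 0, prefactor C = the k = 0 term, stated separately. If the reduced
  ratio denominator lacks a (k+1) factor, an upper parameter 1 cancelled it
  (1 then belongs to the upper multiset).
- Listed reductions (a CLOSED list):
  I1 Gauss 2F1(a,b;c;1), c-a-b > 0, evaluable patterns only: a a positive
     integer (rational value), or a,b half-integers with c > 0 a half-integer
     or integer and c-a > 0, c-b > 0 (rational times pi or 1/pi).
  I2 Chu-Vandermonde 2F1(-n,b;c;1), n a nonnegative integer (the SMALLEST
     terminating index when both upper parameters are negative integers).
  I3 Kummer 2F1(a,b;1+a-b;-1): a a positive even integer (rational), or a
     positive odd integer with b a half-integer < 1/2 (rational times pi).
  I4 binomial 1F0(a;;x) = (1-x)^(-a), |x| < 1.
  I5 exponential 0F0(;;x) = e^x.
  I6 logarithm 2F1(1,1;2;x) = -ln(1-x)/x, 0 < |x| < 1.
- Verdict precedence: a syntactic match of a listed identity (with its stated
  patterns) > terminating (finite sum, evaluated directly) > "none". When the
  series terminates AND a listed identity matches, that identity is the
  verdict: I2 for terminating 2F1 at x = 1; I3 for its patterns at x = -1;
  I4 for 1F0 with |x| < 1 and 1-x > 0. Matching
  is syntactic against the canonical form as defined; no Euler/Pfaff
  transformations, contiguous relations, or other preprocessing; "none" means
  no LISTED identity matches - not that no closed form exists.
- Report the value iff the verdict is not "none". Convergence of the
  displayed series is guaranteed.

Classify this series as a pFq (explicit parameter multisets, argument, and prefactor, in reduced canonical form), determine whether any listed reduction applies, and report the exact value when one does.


Structural cue: with t_0 = -\frac{4}{9}, the parameter 8 appears in both the upper and lower lists and cancels (alongside the other common factor).
Ratio: r(k) = -1 * (k-\frac{11}{2}) (k+5) / [(k+\frac{23}{2}) (k+1)] ; factor over Q: parameters, x = -1, and C = -\frac{4}{9}.

This is -\frac{4}{9} * 2F1(-\frac{11}{2}, 5; \frac{23}{2}; -1) in reduced canonical form. Verdict: the Kummer evaluation I3 matches (x = -1; c = \frac{23}{2} equals 1+a-b for upper {-\frac{11}{2}, 5}: listed pattern). Value: \left(-\frac{4849845}{4194304}\right) \cdot \pi.


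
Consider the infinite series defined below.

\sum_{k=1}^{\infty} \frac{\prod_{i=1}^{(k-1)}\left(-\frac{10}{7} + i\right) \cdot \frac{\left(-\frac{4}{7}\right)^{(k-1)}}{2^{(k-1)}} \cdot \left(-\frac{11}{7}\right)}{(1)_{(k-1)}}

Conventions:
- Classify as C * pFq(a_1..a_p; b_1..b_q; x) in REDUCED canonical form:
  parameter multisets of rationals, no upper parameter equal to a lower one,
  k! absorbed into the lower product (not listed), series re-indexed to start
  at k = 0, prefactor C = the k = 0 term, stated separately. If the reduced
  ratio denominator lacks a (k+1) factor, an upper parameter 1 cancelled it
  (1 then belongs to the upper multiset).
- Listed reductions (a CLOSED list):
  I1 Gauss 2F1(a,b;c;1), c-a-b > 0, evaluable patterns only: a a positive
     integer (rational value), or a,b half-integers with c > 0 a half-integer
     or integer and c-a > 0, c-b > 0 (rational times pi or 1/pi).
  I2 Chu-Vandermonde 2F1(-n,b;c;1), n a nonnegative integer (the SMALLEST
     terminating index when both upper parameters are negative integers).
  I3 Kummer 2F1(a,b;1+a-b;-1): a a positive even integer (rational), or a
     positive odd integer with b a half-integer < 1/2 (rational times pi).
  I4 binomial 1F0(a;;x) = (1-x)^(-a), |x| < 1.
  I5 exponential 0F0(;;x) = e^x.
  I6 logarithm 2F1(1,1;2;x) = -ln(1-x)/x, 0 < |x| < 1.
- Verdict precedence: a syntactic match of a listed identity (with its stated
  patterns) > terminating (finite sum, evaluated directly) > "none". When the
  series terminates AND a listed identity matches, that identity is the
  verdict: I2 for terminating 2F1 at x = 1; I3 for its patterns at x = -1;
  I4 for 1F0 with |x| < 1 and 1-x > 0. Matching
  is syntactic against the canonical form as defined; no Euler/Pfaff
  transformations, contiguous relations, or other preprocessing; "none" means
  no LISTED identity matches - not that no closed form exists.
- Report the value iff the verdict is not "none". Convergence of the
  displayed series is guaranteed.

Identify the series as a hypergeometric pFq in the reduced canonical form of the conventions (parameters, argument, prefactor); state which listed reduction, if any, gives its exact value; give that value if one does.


x = -\frac{2}{7} here; the reduced form reads 1F0, upper {-\frac{3}{7}}, lower {-}, C = -\frac{11}{7}. Verdict: the I4 binomial reduction fires (the 1F0 binomial series: exponent 3/7, x = -\frac{2}{7}). Its exact value is \left(-\frac{11}{7}\right) \cdot \left(\frac{9}{7}\right)^{\frac{3}{7}}.

Key observation: t_0 being -\frac{11}{7}, the two k-th powers (prefactor -11/7) combine into one argument.
Term ratio: r(k) = -\frac{2}{7} * (k-\frac{3}{7}) / [(k+1)] - rational; roots negated = parameters, x = -\frac{2}{7}, C = -\frac{11}{7}.


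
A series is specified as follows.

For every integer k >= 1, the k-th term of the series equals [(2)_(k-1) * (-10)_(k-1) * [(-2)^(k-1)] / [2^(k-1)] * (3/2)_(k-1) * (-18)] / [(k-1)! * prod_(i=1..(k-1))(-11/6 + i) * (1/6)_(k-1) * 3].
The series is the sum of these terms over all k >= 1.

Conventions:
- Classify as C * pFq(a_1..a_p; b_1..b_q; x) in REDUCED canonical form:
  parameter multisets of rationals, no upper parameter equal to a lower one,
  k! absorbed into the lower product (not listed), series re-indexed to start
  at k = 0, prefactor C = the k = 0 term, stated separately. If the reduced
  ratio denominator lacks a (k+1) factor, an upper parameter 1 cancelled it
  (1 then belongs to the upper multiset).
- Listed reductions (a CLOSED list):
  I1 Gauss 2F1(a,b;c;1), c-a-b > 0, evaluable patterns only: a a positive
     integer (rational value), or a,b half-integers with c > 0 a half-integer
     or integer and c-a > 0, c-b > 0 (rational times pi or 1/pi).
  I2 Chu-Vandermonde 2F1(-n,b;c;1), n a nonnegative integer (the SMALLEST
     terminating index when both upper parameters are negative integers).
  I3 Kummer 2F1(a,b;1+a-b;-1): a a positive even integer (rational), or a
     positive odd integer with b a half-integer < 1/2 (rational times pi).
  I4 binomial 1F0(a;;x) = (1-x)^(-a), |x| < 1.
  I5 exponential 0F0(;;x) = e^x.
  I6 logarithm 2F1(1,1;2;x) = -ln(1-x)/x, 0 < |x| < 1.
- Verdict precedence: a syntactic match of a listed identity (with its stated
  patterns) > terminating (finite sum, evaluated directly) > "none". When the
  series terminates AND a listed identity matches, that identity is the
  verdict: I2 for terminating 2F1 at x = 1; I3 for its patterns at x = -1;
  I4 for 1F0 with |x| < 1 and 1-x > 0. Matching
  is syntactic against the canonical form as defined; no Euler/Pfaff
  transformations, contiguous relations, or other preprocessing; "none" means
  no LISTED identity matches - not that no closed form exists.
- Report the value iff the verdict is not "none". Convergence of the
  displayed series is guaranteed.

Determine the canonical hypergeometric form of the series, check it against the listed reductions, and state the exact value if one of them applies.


Classification (C = -6): 3F2 with upper {-10, 3/2, 2}, lower {-5/6, 1/6}, argument x = -1. Verdict: terminating (-10 upstairs). 11 nonzero terms in all; added directly. Hence: 38059888613797848984370878/97892276878416475.

First insight: t_0 being -6, the lower running product (prefactor -6) is a rising factorial.
Term ratio: r(k) = (-1) * (k-10) (k+3/2) (k+2) / [(k-5/6) (k+1/6) (k+1)] - rational in k, leading ratio (-1); with t_0 = -6, classification follows.


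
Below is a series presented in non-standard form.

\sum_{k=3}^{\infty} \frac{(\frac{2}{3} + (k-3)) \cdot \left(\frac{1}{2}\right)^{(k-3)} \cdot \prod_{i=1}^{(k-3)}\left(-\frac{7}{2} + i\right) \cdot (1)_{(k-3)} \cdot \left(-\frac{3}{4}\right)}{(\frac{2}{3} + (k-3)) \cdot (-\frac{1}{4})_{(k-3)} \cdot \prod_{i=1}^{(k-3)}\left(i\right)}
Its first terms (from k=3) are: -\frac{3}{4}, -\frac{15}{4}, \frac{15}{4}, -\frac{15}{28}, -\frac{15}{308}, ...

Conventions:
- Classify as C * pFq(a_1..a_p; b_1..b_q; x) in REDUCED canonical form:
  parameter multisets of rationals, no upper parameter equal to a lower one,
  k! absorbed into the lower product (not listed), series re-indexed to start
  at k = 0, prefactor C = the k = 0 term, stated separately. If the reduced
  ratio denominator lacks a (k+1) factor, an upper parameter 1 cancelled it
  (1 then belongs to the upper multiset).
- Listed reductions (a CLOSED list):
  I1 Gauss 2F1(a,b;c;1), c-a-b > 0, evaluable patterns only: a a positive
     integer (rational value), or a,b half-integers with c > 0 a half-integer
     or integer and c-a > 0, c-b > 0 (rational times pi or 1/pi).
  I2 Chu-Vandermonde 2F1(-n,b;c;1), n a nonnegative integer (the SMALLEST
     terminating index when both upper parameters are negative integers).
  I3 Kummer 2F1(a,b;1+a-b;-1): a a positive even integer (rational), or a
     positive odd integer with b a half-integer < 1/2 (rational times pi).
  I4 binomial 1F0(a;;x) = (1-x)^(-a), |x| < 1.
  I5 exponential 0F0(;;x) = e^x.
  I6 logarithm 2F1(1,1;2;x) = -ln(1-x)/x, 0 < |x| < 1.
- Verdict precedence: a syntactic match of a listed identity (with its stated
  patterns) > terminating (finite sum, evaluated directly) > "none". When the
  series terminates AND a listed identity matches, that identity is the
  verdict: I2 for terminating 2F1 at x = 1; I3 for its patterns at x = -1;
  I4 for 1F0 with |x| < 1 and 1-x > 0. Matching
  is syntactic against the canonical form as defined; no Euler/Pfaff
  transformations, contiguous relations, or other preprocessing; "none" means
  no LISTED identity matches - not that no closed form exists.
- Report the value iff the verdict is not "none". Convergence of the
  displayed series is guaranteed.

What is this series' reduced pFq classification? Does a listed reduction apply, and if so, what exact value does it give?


First insight: with t_0 = -\frac{3}{4}, striking the common factor k + 2/3 reduces the term (C = -3/4).
Term ratio: r(k) = \frac{1}{2} * (k-\frac{5}{2}) (k+1) / [(k-\frac{1}{4}) (k+1)] - rational in k. x = \frac{1}{2}; t_0 = -\frac{3}{4}; negate the roots.

With C = -\frac{3}{4}: the canonical form is 2F1(-\frac{5}{2}, 1; -\frac{1}{4}; \frac{1}{2}). Verdict: none - at argument \frac{1}{2} the multisets {-\frac{5}{2}, 1} ; {-\frac{1}{4}} match no listed identity.


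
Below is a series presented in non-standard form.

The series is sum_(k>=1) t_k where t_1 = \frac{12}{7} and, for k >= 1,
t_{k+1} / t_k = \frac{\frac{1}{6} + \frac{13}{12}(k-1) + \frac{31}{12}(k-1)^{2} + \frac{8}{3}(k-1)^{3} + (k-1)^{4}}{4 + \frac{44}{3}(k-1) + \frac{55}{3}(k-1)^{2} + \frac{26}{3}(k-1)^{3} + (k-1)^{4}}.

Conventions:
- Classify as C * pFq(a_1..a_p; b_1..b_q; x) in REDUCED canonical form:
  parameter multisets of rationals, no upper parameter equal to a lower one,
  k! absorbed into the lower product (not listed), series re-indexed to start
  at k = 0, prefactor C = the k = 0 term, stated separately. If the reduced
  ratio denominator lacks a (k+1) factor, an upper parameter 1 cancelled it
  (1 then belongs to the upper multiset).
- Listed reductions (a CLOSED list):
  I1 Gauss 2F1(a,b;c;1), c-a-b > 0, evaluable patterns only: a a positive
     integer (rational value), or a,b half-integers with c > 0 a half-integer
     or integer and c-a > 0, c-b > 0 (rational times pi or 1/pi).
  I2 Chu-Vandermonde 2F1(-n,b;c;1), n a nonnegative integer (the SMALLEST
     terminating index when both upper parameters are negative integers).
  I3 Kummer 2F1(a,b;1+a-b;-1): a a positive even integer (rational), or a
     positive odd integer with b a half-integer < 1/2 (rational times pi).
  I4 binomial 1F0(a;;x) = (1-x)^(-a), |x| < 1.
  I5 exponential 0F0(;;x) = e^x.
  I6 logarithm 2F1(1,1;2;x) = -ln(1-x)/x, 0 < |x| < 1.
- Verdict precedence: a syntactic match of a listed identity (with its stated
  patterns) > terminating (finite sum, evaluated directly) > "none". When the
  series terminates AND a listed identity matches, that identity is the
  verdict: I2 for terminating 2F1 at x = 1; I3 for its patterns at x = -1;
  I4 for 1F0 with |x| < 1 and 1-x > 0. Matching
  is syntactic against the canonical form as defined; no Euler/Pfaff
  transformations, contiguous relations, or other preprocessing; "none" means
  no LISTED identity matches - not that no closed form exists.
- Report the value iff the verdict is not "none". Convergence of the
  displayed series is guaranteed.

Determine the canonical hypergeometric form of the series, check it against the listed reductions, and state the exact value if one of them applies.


Canonical form: C = \frac{12}{7} times 2F1 with upper {\frac{1}{2}, \frac{1}{2}}, lower {6}, x = 1. Verdict: this is Gauss (I1, half-integer pattern) (x = 1; upper {\frac{1}{2}, \frac{1}{2}} half-integers, c = 6 in the evaluable pattern). Exact value: \frac{262144}{46305} / \pi.

First insight: with t_0 = \frac{12}{7}, cancel k + 2/3 from the displayed ratio first; then C = 12/7.
Adjacent-term ratio: r(k) = 1 * (k+\frac{1}{2}) (k+\frac{1}{2}) / [(k+6) (k+1)] ; factor over Q: parameters, x = 1, and C = \frac{12}{7}.


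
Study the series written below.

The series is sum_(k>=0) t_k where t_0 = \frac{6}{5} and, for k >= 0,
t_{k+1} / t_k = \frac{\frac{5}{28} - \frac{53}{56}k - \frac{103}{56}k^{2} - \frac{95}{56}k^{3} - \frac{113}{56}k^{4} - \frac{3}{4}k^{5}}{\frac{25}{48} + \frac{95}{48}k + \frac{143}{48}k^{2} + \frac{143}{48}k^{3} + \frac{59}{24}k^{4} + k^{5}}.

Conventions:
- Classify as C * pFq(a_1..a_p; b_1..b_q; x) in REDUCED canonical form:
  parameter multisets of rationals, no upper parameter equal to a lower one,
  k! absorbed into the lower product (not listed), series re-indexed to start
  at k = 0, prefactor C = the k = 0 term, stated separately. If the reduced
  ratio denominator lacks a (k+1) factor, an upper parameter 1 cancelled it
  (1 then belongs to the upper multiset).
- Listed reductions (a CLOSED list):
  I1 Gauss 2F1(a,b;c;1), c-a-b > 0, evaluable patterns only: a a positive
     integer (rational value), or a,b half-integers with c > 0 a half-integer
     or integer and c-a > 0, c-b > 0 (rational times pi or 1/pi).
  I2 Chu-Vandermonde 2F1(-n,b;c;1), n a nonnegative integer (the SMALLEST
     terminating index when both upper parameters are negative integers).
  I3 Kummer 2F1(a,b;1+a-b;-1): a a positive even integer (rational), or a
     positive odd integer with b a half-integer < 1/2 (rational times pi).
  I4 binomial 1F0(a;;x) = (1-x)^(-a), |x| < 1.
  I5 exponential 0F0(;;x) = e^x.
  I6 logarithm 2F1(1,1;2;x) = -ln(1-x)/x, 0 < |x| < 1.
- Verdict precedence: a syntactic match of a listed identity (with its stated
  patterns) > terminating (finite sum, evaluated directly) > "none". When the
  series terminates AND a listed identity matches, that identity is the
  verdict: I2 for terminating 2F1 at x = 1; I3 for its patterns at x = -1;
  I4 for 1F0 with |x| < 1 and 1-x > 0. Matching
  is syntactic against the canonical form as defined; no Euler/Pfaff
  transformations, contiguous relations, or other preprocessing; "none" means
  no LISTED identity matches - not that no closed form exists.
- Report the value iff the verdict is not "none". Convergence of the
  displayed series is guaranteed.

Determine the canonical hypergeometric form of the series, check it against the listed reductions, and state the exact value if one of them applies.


Key observation: x = -\frac{3}{4} and cancel k^2 + 1 from the displayed ratio first; then prefactor 6/5.
Term ratio: r(k) = -\frac{3}{4} * (k-\frac{1}{7}) (k+2) / [(k+\frac{5}{8}) (k+1)] ; factor over Q: parameters, x = -\frac{3}{4}, and C = \frac{6}{5}.

The series (x = -\frac{3}{4}) is 2F1: upper {-\frac{1}{7}, 2}, lower {\frac{5}{8}}, prefactor \frac{6}{5}. Verdict: none. A 2F1 with upper {-\frac{1}{7}, 2} fits none of I1-I6 at x = -\frac{3}{4}; the sum runs forever.
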